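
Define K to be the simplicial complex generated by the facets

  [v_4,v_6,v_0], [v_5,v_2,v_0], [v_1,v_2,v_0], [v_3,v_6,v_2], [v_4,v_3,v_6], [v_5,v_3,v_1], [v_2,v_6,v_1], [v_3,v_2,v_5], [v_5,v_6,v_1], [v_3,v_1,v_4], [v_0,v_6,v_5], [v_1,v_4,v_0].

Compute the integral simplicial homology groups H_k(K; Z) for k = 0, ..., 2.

H_0 = Z,  H_1 = Z_2,  H_2 = 0.

Order the vertices as v_0 < v_1 < v_2 < v_3 < v_4 < v_5 < v_6. Listing each simplex with vertices in this order, K has dimension 2 with simplices:

  0-simplices (7): [v_0], [v_1], [v_2], [v_3], [v_4], [v_5], [v_6]
  1-simplices (18): (18 of them)
  2-simplices (12): (12 of them)

so the chain groups are C_0 ≅ Z^7, C_1 ≅ Z^18, C_2 ≅ Z^12.

∂_1: C_1 → C_0 is given by ∂[p,q] = [q] − [p]. For instance
  ∂[v_0,v_2] = [v_2] − [v_0].
The resulting 7×18 matrix has rank 6, and its Smith normal form has invariant factors (1,1,1,1,1,1).

∂_2: C_2 → C_1 acts by ∂[p,q,r] = [q,r] − [p,r] + [p,q]. For instance
  ∂[v_1,v_3,v_4] = [v_3,v_4] − [v_1,v_4] + [v_1,v_3],
  ∂[v_0,v_1,v_4] = [v_1,v_4] − [v_0,v_4] + [v_0,v_1].
This gives a 18×12 integer matrix of rank 12; reducing to Smith normal form yields diagonal entries (1,1,1,1,1,1,1,1,1,1,1,2).

Now H_k = ker ∂_k / im ∂_{k+1}, so:

  H_0: rank C_0 − rank ∂_1 = 7 − 6 = 1, and the invariant factors of ∂_1 are all 1, so H_0 ≅ Z.
  H_1: rank ker ∂_1 − rank ∂_2 = (18 − 6) − 12 = 0, and ∂_2 has invariant factor 2 > 1, so H_1 ≅ Z_2.
  H_2: rank ker ∂_2 − rank ∂_3 = (12 − 12) − 0 = 0, and there is no ∂_3, so H_2 ≅ 0.

As a check, the Euler characteristic is 7 − 18 + 12 = 1, which agrees with 1 − 0 + 0 = 1.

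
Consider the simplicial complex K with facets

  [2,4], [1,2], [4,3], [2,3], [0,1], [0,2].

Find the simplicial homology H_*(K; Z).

Take the total order 0 < 1 < 2 < 3 < 4 on the vertex set. Then K (dimension 1) consists of the simplices:

  0-simplices (5): [0], [1], [2], [3], [4]
  1-simplices (6): [0,1], [0,2], [1,2], [2,3], [2,4], [3,4]

so the chain groups are C_0 ≅ Z^5, C_1 ≅ Z^6.

Boundary ∂_1: C_1 → C_0 maps an edge to its endpoints' difference, ∂[p,q] = q − p. For instance
  ∂[2,3] = [3] − [2].
This gives a 5×6 integer matrix of rank 4; reducing to Smith normal form yields diagonal entries (1,1,1,1).

From H_k ≅ ker(∂_k) / im(∂_{k+1}) we obtain:

  H_0: rank C_0 − rank ∂_1 = 5 − 4 = 1, and the invariant factors of ∂_1 are all 1, so H_0 = Z.
  H_1: rank ker ∂_1 − rank ∂_2 = (6 − 4) − 0 = 2, and there is no ∂_2, so H_1 = Z^2.

H_0 = Z,  H_1 = Z^2.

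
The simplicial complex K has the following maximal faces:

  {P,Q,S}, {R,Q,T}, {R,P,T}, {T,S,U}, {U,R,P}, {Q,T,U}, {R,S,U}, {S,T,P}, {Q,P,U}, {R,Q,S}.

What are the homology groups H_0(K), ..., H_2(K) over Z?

H_0 ≅ Z,  H_1 ≅ Z/2,  H_2 = 0.

Fix the vertex order P < Q < R < S < T < U and write every simplex with vertices in increasing order. Then dim K = 2 and the simplices of K are:

  0-simplices (6): P, Q, R, S, T, U
  1-simplices (15): PQ, PR, PS, PT, PU, QR, QS, QT, QU, RS, RT, RU, ST, SU, TU
  2-simplices (10): PQS, PQU, PRT, PRU, PST, QRS, QRT, QTU, RSU, STU

Hence C_0 ≅ Z^6, C_1 ≅ Z^15, C_2 ≅ Z^10.

∂_1: C_1 → C_0 is given by ∂[p,q] = [q] − [p]. For instance
  ∂PU = U − P.
The resulting 6×15 matrix has rank 5, and its Smith normal form has invariant factors (1,1,1,1,1).

The boundary map ∂_2: C_2 → C_1 sends each 2-simplex [p,q,r] to [q,r] − [p,r] + [p,q]. For instance
  ∂STU = TU − SU + ST,
  ∂PQS = QS − PS + PQ.
The resulting 15×10 matrix has rank 10, and its Smith normal form has invariant factors (1,1,1,1,1,1,1,1,1,2).

Reading off H_k = ker ∂_k / im ∂_{k+1}:

  H_0: rank C_0 − rank ∂_1 = 6 − 5 = 1, and the invariant factors of ∂_1 are all 1, so H_0 = Z.
  H_1: rank ker ∂_1 − rank ∂_2 = (15 − 5) − 10 = 0, and ∂_2 has invariant factor 2 > 1, so H_1 = Z/2.
  H_2: rank ker ∂_2 − rank ∂_3 = (10 − 10) − 0 = 0, and there is no ∂_3, so H_2 = 0.

(K is a triangulation of the real projective plane RP^2.)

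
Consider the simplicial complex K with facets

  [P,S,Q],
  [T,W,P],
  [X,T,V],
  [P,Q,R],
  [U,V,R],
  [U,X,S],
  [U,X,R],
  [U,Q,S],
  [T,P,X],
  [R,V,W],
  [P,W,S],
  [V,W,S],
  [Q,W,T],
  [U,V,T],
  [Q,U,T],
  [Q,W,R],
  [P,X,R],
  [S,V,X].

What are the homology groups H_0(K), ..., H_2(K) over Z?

Order the vertices as P < Q < R < S < T < U < V < W < X. Listing each simplex with vertices in this order, K has dimension 2 with simplices:

  0-simplices (9): P, Q, R, S, T, U, V, W, X
  1-simplices (27): PQ, PR, PS, PT, PW, PX, QR, QS, QT, QU, QW, RU, RV, RW, RX, SU, SV, SW, SX, TU, TV, TW, TX, UV, UX, VW, VX
  2-simplices (18): PQR, PQS, PRX, PSW, PTW, PTX, QRW, QSU, QTU, QTW, RUV, RUX, RVW, SUX, SVW, SVX, TUV, TVX

giving chain groups C_0 ≅ Z^9, C_1 ≅ Z^27, C_2 ≅ Z^18.

∂_1: C_1 → C_0 sends each edge [p,q] (with p < q) to q − p. For instance
  ∂SX = X − S.
The 9×27 boundary matrix has rank 8 and Smith normal form diag(1,1,1,1,1,1,1,1).

∂_2: C_2 → C_1 maps a triangle to the signed sum of its edges. For instance
  ∂RUV = UV − RV + RU,
  ∂PQR = QR − PR + PQ.
This gives a 27×18 integer matrix of rank 18; reducing to Smith normal form yields diagonal entries (1,1,1,1,1,1,1,1,1,1,1,1,1,1,1,1,1,2).

From H_k ≅ ker(∂_k) / im(∂_{k+1}) we obtain:

  H_0: rank C_0 − rank ∂_1 = 9 − 8 = 1, and the invariant factors of ∂_1 are all 1, so H_0 ≅ Z.
  H_1: rank ker ∂_1 − rank ∂_2 = (27 − 8) − 18 = 1, and ∂_2 has invariant factor 2 > 1, so H_1 ≅ Z ⊕ Z/2Z.
  H_2: rank ker ∂_2 − rank ∂_3 = (18 − 18) − 0 = 0, and there is no ∂_3, so H_2 ≅ 0.

H_0 = Z,  H_1 = Z ⊕ Z/2Z,  H_2 = 0.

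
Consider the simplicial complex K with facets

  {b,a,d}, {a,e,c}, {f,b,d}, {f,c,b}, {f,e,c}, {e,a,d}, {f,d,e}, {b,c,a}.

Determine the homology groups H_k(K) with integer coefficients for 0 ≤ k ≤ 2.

H_0 ≅ Z,  H_1 = 0,  H_2 ≅ Z.

Take the total order a < b < c < d < e < f on the vertex set. Then K (dimension 2) consists of the simplices:

  0-simplices (6): a, b, c, d, e, f
  1-simplices (12): ab, ac, ad, ae, bc, bd, bf, ce, cf, de, df, ef
  2-simplices (8): abc, abd, ace, ade, bcf, bdf, cef, def

Hence C_0 ≅ Z^6, C_1 ≅ Z^12, C_2 ≅ Z^8.

The boundary map ∂_1: C_1 → C_0 maps an edge to its endpoints' difference, ∂[p,q] = q − p. For instance
  ∂bd = d − b.
The resulting 6×12 matrix has rank 5, and its Smith normal form has invariant factors (1,1,1,1,1).

The boundary map ∂_2: C_2 → C_1 acts by ∂[p,q,r] = [q,r] − [p,r] + [p,q]. For instance
  ∂ade = de − ae + ad,
  ∂bcf = cf − bf + bc.
This gives a 12×8 integer matrix of rank 7; reducing to Smith normal form yields diagonal entries (1,1,1,1,1,1,1).

From H_k ≅ ker(∂_k) / im(∂_{k+1}) we obtain:

  H_0: rank C_0 − rank ∂_1 = 6 − 5 = 1, and the invariant factors of ∂_1 are all 1, so H_0 = Z.
  H_1: rank ker ∂_1 − rank ∂_2 = (12 − 5) − 7 = 0, and the invariant factors of ∂_2 are all 1, so H_1 = 0.
  H_2: rank ker ∂_2 − rank ∂_3 = (8 − 7) − 0 = 1, and there is no ∂_3, so H_2 = Z.

As a check, the Euler characteristic is 6 − 12 + 8 = 2, which agrees with 1 − 0 + 1 = 2.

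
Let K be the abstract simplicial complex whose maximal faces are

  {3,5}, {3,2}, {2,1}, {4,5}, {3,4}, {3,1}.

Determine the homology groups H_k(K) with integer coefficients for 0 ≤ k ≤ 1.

Order the vertices as 1 < 2 < 3 < 4 < 5. Listing each simplex with vertices in this order, K has dimension 1 with simplices:

  0-simplices (5): [1], [2], [3], [4], [5]
  1-simplices (6): [1,2], [1,3], [2,3], [3,4], [3,5], [4,5]

so the chain groups are C_0 ≅ Z^5, C_1 ≅ Z^6.

The boundary map ∂_1: C_1 → C_0 maps an edge to its endpoints' difference, ∂[p,q] = q − p.
As a 5×6 matrix over Z this has rank 4, with invariant factors (1,1,1,1).

Computing H_k = (kernel of ∂_k) / (image of ∂_{k+1}):

  H_0: rank C_0 − rank ∂_1 = 5 − 4 = 1, and the invariant factors of ∂_1 are all 1, so H_0 = Z.
  H_1: rank ker ∂_1 − rank ∂_2 = (6 − 4) − 0 = 2, and there is no ∂_2, so H_1 = Z^2.

H_0 = Z,  H_1 = Z^2.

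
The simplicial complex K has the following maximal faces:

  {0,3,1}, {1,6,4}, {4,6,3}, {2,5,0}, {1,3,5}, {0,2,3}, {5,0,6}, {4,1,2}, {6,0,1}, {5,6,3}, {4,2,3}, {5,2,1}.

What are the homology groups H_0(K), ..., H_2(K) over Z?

H_0 = Z,  H_1 = Z/2,  H_2 = 0.

We work with the vertex ordering 0 < 1 < 2 < 3 < 4 < 5 < 6. The simplices of K, each written with vertices in increasing order, are:

  0-simplices (7): [0], [1], [2], [3], [4], [5], [6]
  1-simplices (18): [0,1], [0,2], [0,3], [0,5], [0,6], [1,2], [1,3], [1,4], [1,5], [1,6], [2,3], [2,4], [2,5], [3,4], [3,5], [3,6], [4,6], [5,6]
  2-simplices (12): [0,1,3], [0,1,6], [0,2,3], [0,2,5], [0,5,6], [1,2,4], [1,2,5], [1,3,5], [1,4,6], [2,3,4], [3,4,6], [3,5,6]

so the chain groups are C_0 ≅ Z^7, C_1 ≅ Z^18, C_2 ≅ Z^12.

∂_1: C_1 → C_0 is given by ∂[p,q] = [q] − [p]. For instance
  ∂[1,5] = [5] − [1].
The 7×18 boundary matrix has rank 6 and Smith normal form diag(1,1,1,1,1,1).

The boundary map ∂_2: C_2 → C_1 maps a triangle to the signed sum of its edges. For instance
  ∂[1,3,5] = [3,5] − [1,5] + [1,3],
  ∂[3,4,6] = [4,6] − [3,6] + [3,4].
The resulting 18×12 matrix has rank 12, and its Smith normal form has invariant factors (1,1,1,1,1,1,1,1,1,1,1,2).

Reading off H_k = ker ∂_k / im ∂_{k+1}:

  H_0: rank C_0 − rank ∂_1 = 7 − 6 = 1, and the invariant factors of ∂_1 are all 1, so H_0 ≅ Z.
  H_1: rank ker ∂_1 − rank ∂_2 = (18 − 6) − 12 = 0, and ∂_2 has invariant factor 2 > 1, so H_1 ≅ Z/2.
  H_2: rank ker ∂_2 − rank ∂_3 = (12 − 12) − 0 = 0, and there is no ∂_3, so H_2 ≅ 0.

(K is a triangulation of the real projective plane RP^2.)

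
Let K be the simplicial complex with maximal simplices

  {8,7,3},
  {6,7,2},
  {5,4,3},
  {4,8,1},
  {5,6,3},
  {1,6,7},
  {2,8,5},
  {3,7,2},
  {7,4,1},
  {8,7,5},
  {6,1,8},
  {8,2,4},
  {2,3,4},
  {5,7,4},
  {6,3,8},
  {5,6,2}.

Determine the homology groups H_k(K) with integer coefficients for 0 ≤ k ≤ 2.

Fix the vertex order 1 < 2 < 3 < 4 < 5 < 6 < 7 < 8 and write every simplex with vertices in increasing order. Then dim K = 2 and the simplices of K are:

  0-simplices (8): [1], [2], [3], [4], [5], [6], [7], [8]
  1-simplices (24): (24 of them)
  2-simplices (16): [1,4,7], [1,4,8], [1,6,7], [1,6,8], [2,3,4], [2,3,7], [2,4,8], [2,5,6], [2,5,8], [2,6,7], [3,4,5], [3,5,6], [3,6,8], [3,7,8], [4,5,7], [5,7,8]

Hence C_0 ≅ Z^8, C_1 ≅ Z^24, C_2 ≅ Z^16.

Boundary ∂_1: C_1 → C_0 is given by ∂[p,q] = [q] − [p].
As a 8×24 matrix over Z this has rank 7, with invariant factors (1,1,1,1,1,1,1).

The boundary map ∂_2: C_2 → C_1 maps a triangle to the signed sum of its edges. For instance
  ∂[3,6,8] = [6,8] − [3,8] + [3,6],
  ∂[1,6,8] = [6,8] − [1,8] + [1,6].
The 24×16 boundary matrix has rank 15 and Smith normal form diag(1,1,1,1,1,1,1,1,1,1,1,1,1,1,1).

Computing H_k = (kernel of ∂_k) / (image of ∂_{k+1}):

  H_0: rank C_0 − rank ∂_1 = 8 − 7 = 1, and the invariant factors of ∂_1 are all 1, so H_0 ≅ Z.
  H_1: rank ker ∂_1 − rank ∂_2 = (24 − 7) − 15 = 2, and the invariant factors of ∂_2 are all 1, so H_1 ≅ Z^2.
  H_2: rank ker ∂_2 − rank ∂_3 = (16 − 15) − 0 = 1, and there is no ∂_3, so H_2 ≅ Z.

H_0 = Z,  H_1 = Z^2,  H_2 = Z.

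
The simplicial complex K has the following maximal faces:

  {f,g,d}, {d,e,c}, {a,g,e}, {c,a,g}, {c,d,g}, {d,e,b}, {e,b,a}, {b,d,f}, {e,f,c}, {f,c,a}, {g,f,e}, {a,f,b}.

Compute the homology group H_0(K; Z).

We work with the vertex ordering a < b < c < d < e < f < g. The simplices of K, each written with vertices in increasing order, are:

  0-simplices (7): a, b, c, d, e, f, g
  1-simplices (18): ab, ac, ae, af, ag, bd, be, bf, cd, ce, cf, cg, de, df, dg, ef, eg, fg
  2-simplices (12): abe, abf, acf, acg, aeg, bde, bdf, cde, cdg, cef, dfg, efg

giving chain groups C_0 ≅ Z^7, C_1 ≅ Z^18, C_2 ≅ Z^12.

∂_1: C_1 → C_0 is given by ∂[p,q] = [q] − [p]. For instance
  ∂ac = c − a.
The resulting 7×18 matrix has rank 6, and its Smith normal form has invariant factors (1,1,1,1,1,1).

Boundary ∂_2: C_2 → C_1 sends each 2-simplex [p,q,r] to [q,r] − [p,r] + [p,q]. For instance
  ∂cde = de − ce + cd,
  ∂acg = cg − ag + ac.
As a 18×12 matrix over Z this has rank 12, with invariant factors (1,1,1,1,1,1,1,1,1,1,1,2).

From H_k ≅ ker(∂_k) / im(∂_{k+1}) we obtain:

  H_0: rank C_0 − rank ∂_1 = 7 − 6 = 1, and the invariant factors of ∂_1 are all 1, so H_0 = Z.

H_0 ≅ Z.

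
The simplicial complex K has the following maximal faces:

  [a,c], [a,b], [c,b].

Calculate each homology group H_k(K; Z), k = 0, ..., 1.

Take the total order a < b < c on the vertex set. Then K (dimension 1) consists of the simplices:

  0-simplices (3): a, b, c
  1-simplices (3): ab, ac, bc

so the chain groups are C_0 ≅ Z^3, C_1 ≅ Z^3.

Boundary ∂_1: C_1 → C_0 is given by ∂[p,q] = [q] − [p].
This gives a 3×3 integer matrix of rank 2; reducing to Smith normal form yields diagonal entries (1,1).

Now H_k = ker ∂_k / im ∂_{k+1}, so:

  H_0: rank C_0 − rank ∂_1 = 3 − 2 = 1, and the invariant factors of ∂_1 are all 1, so H_0 ≅ Z.
  H_1: rank ker ∂_1 − rank ∂_2 = (3 − 2) − 0 = 1, and there is no ∂_2, so H_1 ≅ Z.

H_0 = Z,  H_1 = Z.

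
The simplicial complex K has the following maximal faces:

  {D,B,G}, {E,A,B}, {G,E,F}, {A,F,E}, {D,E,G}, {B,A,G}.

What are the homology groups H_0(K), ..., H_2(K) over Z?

H_0 ≅ Z,  H_1 ≅ Z,  H_2 = 0.

Fix the vertex order A < B < D < E < F < G and write every simplex with vertices in increasing order. Then dim K = 2 and the simplices of K are:

  0-simplices (6): A, B, D, E, F, G
  1-simplices (12): AB, AE, AF, AG, BD, BE, BG, DE, DG, EF, EG, FG
  2-simplices (6): ABE, ABG, AEF, BDG, DEG, EFG

Hence C_0 ≅ Z^6, C_1 ≅ Z^12, C_2 ≅ Z^6.

Boundary ∂_1: C_1 → C_0 sends each edge [p,q] (with p < q) to q − p. For instance
  ∂DG = G − D.
The 6×12 boundary matrix has rank 5 and Smith normal form diag(1,1,1,1,1).

∂_2: C_2 → C_1 maps a triangle to the signed sum of its edges. For instance
  ∂BDG = DG − BG + BD,
  ∂EFG = FG − EG + EF.
The resulting 12×6 matrix has rank 6, and its Smith normal form has invariant factors (1,1,1,1,1,1).

From H_k ≅ ker(∂_k) / im(∂_{k+1}) we obtain:

  H_0: rank C_0 − rank ∂_1 = 6 − 5 = 1, and the invariant factors of ∂_1 are all 1, so H_0 = Z.
  H_1: rank ker ∂_1 − rank ∂_2 = (12 − 5) − 6 = 1, and the invariant factors of ∂_2 are all 1, so H_1 = Z.
  H_2: rank ker ∂_2 − rank ∂_3 = (6 − 6) − 0 = 0, and there is no ∂_3, so H_2 = 0.

(K is a triangulation of the cylinder S^1 x I.)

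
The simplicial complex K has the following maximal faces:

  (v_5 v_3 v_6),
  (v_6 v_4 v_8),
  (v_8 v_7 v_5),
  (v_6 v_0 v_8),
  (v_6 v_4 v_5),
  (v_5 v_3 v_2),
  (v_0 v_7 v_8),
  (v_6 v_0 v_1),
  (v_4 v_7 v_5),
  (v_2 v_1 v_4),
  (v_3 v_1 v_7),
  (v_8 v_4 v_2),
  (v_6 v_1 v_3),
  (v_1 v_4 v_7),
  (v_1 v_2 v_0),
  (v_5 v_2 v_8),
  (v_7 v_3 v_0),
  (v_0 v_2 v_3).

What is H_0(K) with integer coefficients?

H_0 ≅ Z.

Fix the vertex order v_0 < v_1 < v_2 < v_3 < v_4 < v_5 < v_6 < v_7 < v_8 and write every simplex with vertices in increasing order. Then dim K = 2 and the simplices of K are:

  0-simplices (9): [v_0], [v_1], [v_2], [v_3], [v_4], [v_5], [v_6], [v_7], [v_8]
  1-simplices (27): (27 of them)
  2-simplices (18): (18 of them)

giving chain groups C_0 ≅ Z^9, C_1 ≅ Z^27, C_2 ≅ Z^18.

The boundary map ∂_1: C_1 → C_0 is given by ∂[p,q] = [q] − [p]. For instance
  ∂[v_3,v_5] = [v_5] − [v_3].
As a 9×27 matrix over Z this has rank 8, with invariant factors (1,1,1,1,1,1,1,1).

∂_2: C_2 → C_1 sends each 2-simplex [p,q,r] to [q,r] − [p,r] + [p,q]. For instance
  ∂[v_1,v_4,v_7] = [v_4,v_7] − [v_1,v_7] + [v_1,v_4],
  ∂[v_0,v_2,v_3] = [v_2,v_3] − [v_0,v_3] + [v_0,v_2].
The resulting 27×18 matrix has rank 18, and its Smith normal form has invariant factors (1,1,1,1,1,1,1,1,1,1,1,1,1,1,1,1,1,2).

Computing H_k = (kernel of ∂_k) / (image of ∂_{k+1}):

  H_0: rank C_0 − rank ∂_1 = 9 − 8 = 1, and the invariant factors of ∂_1 are all 1, so H_0 ≅ Z.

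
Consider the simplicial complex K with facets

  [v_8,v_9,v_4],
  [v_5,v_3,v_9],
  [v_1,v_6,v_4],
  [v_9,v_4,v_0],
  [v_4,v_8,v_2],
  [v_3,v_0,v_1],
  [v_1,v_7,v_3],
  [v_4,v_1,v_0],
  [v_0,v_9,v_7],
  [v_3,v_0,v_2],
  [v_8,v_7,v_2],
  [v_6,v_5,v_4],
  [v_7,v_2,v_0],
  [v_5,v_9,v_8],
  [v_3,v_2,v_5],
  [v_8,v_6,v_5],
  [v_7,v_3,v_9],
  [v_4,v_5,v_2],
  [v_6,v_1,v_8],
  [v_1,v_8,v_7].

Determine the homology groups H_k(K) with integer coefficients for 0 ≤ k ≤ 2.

Order the vertices as v_0 < v_1 < v_2 < v_3 < v_4 < v_5 < v_6 < v_7 < v_8 < v_9. Listing each simplex with vertices in this order, K has dimension 2 with simplices:

  0-simplices (10): [v_0], [v_1], [v_2], [v_3], [v_4], [v_5], [v_6], [v_7], [v_8], [v_9]
  1-simplices (30): (30 of them)
  2-simplices (20): (20 of them)

giving chain groups C_0 ≅ Z^10, C_1 ≅ Z^30, C_2 ≅ Z^20.

The boundary map ∂_1: C_1 → C_0 is given by ∂[p,q] = [q] − [p]. For instance
  ∂[v_0,v_7] = [v_7] − [v_0].
The resulting 10×30 matrix has rank 9, and its Smith normal form has invariant factors (1,1,1,1,1,1,1,1,1).

∂_2: C_2 → C_1 maps a triangle to the signed sum of its edges. For instance
  ∂[v_1,v_3,v_7] = [v_3,v_7] − [v_1,v_7] + [v_1,v_3],
  ∂[v_1,v_4,v_6] = [v_4,v_6] − [v_1,v_6] + [v_1,v_4].
The 30×20 boundary matrix has rank 20 and Smith normal form diag(1,1,1,1,1,1,1,1,1,1,1,1,1,1,1,1,1,1,1,2).

Now H_k = ker ∂_k / im ∂_{k+1}, so:

  H_0: rank C_0 − rank ∂_1 = 10 − 9 = 1, and the invariant factors of ∂_1 are all 1, so H_0 ≅ Z.
  H_1: rank ker ∂_1 − rank ∂_2 = (30 − 9) − 20 = 1, and ∂_2 has invariant factor 2 > 1, so H_1 ≅ Z ⊕ Z_2.
  H_2: rank ker ∂_2 − rank ∂_3 = (20 − 20) − 0 = 0, and there is no ∂_3, so H_2 ≅ 0.

H_0 ≅ Z,  H_1 ≅ Z ⊕ Z_2,  H_2 = 0.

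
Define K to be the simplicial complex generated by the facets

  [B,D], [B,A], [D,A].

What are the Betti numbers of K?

We work with the vertex ordering A < B < D. The simplices of K, each written with vertices in increasing order, are:

  0-simplices (3): A, B, D
  1-simplices (3): AB, AD, BD

giving chain groups C_0 ≅ Z^3, C_1 ≅ Z^3.

The boundary map ∂_1: C_1 → C_0 sends each edge [p,q] (with p < q) to q − p.
The 3×3 boundary matrix has rank 2 and Smith normal form diag(1,1).

Reading off H_k = ker ∂_k / im ∂_{k+1}:

  H_0: rank C_0 − rank ∂_1 = 3 − 2 = 1, and the invariant factors of ∂_1 are all 1, so H_0 ≅ Z.
  H_1: rank ker ∂_1 − rank ∂_2 = (3 − 2) − 0 = 1, and there is no ∂_2, so H_1 ≅ Z.

As a check, the Euler characteristic is 3 − 3 = 0, which agrees with 1 − 1 = 0.
(K is a triangulation of the circle S^1.)

Hence the Betti numbers are b_0 = 1, b_1 = 1.

b_0 = 1, b_1 = 1.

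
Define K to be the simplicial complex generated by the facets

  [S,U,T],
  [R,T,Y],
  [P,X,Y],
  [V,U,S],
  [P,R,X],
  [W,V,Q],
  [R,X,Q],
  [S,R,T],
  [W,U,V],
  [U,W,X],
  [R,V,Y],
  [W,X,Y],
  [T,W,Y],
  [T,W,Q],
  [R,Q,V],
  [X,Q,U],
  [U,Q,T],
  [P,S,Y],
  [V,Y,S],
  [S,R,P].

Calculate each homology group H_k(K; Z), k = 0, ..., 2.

H_0 = Z,  H_1 = Z ⊕ Z_2,  H_2 = 0.

Take the total order P < Q < R < S < T < U < V < W < X < Y on the vertex set. Then K (dimension 2) consists of the simplices:

  0-simplices (10): P, Q, R, S, T, U, V, W, X, Y
  1-simplices (30): PR, PS, PX, PY, QR, QT, QU, QV, QW, QX, RS, RT, RV, RX, RY, ST, SU, SV, SY, TU, TW, TY, UV, UW, UX, VW, VY, WX, WY, XY
  2-simplices (20): PRS, PRX, PSY, PXY, QRV, QRX, QTU, QTW, QUX, QVW, RST, RTY, RVY, STU, SUV, SVY, TWY, UVW, UWX, WXY

giving chain groups C_0 ≅ Z^10, C_1 ≅ Z^30, C_2 ≅ Z^20.

Boundary ∂_1: C_1 → C_0 is given by ∂[p,q] = [q] − [p]. For instance
  ∂TU = U − T.
This gives a 10×30 integer matrix of rank 9; reducing to Smith normal form yields diagonal entries (1,1,1,1,1,1,1,1,1).

The boundary map ∂_2: C_2 → C_1 maps a triangle to the signed sum of its edges. For instance
  ∂PSY = SY − PY + PS,
  ∂SUV = UV − SV + SU.
This gives a 30×20 integer matrix of rank 20; reducing to Smith normal form yields diagonal entries (1,1,1,1,1,1,1,1,1,1,1,1,1,1,1,1,1,1,1,2).

From H_k ≅ ker(∂_k) / im(∂_{k+1}) we obtain:

  H_0: rank C_0 − rank ∂_1 = 10 − 9 = 1, and the invariant factors of ∂_1 are all 1, so H_0 ≅ Z.
  H_1: rank ker ∂_1 − rank ∂_2 = (30 − 9) − 20 = 1, and ∂_2 has invariant factor 2 > 1, so H_1 ≅ Z ⊕ Z_2.
  H_2: rank ker ∂_2 − rank ∂_3 = (20 − 20) − 0 = 0, and there is no ∂_3, so H_2 ≅ 0.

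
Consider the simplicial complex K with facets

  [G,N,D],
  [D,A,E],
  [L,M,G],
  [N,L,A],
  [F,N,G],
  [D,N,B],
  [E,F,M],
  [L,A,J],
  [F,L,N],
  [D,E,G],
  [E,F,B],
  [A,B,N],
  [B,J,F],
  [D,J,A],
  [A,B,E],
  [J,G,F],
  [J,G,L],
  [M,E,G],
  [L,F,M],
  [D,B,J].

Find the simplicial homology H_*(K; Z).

H_0 = Z,  H_1 = Z ⊕ Z_2,  H_2 = 0.

Fix the vertex order A < B < D < E < F < G < J < L < M < N and write every simplex with vertices in increasing order. Then dim K = 2 and the simplices of K are:

  0-simplices (10): A, B, D, E, F, G, J, L, M, N
  1-simplices (30): AB, AD, AE, AJ, AL, AN, BD, BE, BF, BJ, BN, DE, DG, DJ, DN, EF, EG, EM, FG, FJ, FL, FM, FN, GJ, GL, GM, GN, JL, LM, LN
  2-simplices (20): ABE, ABN, ADE, ADJ, AJL, ALN, BDJ, BDN, BEF, BFJ, DEG, DGN, EFM, EGM, FGJ, FGN, FLM, FLN, GJL, GLM

so the chain groups are C_0 ≅ Z^10, C_1 ≅ Z^30, C_2 ≅ Z^20.

Boundary ∂_1: C_1 → C_0 maps an edge to its endpoints' difference, ∂[p,q] = q − p. For instance
  ∂JL = L − J.
The 10×30 boundary matrix has rank 9 and Smith normal form diag(1,1,1,1,1,1,1,1,1).

The boundary map ∂_2: C_2 → C_1 acts by ∂[p,q,r] = [q,r] − [p,r] + [p,q]. For instance
  ∂ABE = BE − AE + AB,
  ∂EFM = FM − EM + EF.
As a 30×20 matrix over Z this has rank 20, with invariant factors (1,1,1,1,1,1,1,1,1,1,1,1,1,1,1,1,1,1,1,2).

Computing H_k = (kernel of ∂_k) / (image of ∂_{k+1}):

  H_0: rank C_0 − rank ∂_1 = 10 − 9 = 1, and the invariant factors of ∂_1 are all 1, so H_0 ≅ Z.
  H_1: rank ker ∂_1 − rank ∂_2 = (30 − 9) − 20 = 1, and ∂_2 has invariant factor 2 > 1, so H_1 ≅ Z ⊕ Z_2.
  H_2: rank ker ∂_2 − rank ∂_3 = (20 − 20) − 0 = 0, and there is no ∂_3, so H_2 ≅ 0.

As a check, the Euler characteristic is 10 − 30 + 20 = 0, which agrees with 1 − 1 + 0 = 0.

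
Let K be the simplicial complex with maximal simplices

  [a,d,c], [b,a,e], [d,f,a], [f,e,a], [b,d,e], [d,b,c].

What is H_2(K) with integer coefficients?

K has 6 vertices, 12 edges, 6 triangles.
rank ∂_2 = 6, rank ∂_3 = 0 ⇒ b_2 = 6 − 6 − 0 = 0. So H_2 ≅ 0.

H_2 ≅ 0.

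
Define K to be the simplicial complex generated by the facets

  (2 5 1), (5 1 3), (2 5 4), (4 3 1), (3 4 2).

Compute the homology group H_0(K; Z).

H_0 ≅ Z.

Fix the vertex order 1 < 2 < 3 < 4 < 5 and write every simplex with vertices in increasing order. Then dim K = 2 and the simplices of K are:

  0-simplices (5): [1], [2], [3], [4], [5]
  1-simplices (10): [1,2], [1,3], [1,4], [1,5], [2,3], [2,4], [2,5], [3,4], [3,5], [4,5]
  2-simplices (5): [1,2,5], [1,3,4], [1,3,5], [2,3,4], [2,4,5]

so the chain groups are C_0 ≅ Z^5, C_1 ≅ Z^10, C_2 ≅ Z^5.

∂_1: C_1 → C_0 sends each edge [p,q] (with p < q) to q − p. For instance
  ∂[1,4] = [4] − [1].
This gives a 5×10 integer matrix of rank 4; reducing to Smith normal form yields diagonal entries (1,1,1,1).

The boundary map ∂_2: C_2 → C_1 sends each 2-simplex [p,q,r] to [q,r] − [p,r] + [p,q]. For instance
  ∂[1,3,4] = [3,4] − [1,4] + [1,3],
  ∂[1,3,5] = [3,5] − [1,5] + [1,3].
This gives a 10×5 integer matrix of rank 5; reducing to Smith normal form yields diagonal entries (1,1,1,1,1).

Reading off H_k = ker ∂_k / im ∂_{k+1}:

  H_0: rank C_0 − rank ∂_1 = 5 − 4 = 1, and the invariant factors of ∂_1 are all 1, so H_0 ≅ Z.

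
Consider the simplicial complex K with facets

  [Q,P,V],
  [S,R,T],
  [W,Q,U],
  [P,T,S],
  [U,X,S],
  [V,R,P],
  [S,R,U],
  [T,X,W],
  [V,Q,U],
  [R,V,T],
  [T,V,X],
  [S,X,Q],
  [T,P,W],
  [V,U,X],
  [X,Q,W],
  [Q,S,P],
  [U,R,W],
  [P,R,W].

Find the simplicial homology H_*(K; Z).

H_0 = Z,  H_1 = Z ⊕ Z/2,  H_2 = 0.

Take the total order P < Q < R < S < T < U < V < W < X on the vertex set. Then K (dimension 2) consists of the simplices:

  0-simplices (9): P, Q, R, S, T, U, V, W, X
  1-simplices (27): PQ, PR, PS, PT, PV, PW, QS, QU, QV, QW, QX, RS, RT, RU, RV, RW, ST, SU, SX, TV, TW, TX, UV, UW, UX, VX, WX
  2-simplices (18): PQS, PQV, PRV, PRW, PST, PTW, QSX, QUV, QUW, QWX, RST, RSU, RTV, RUW, SUX, TVX, TWX, UVX

giving chain groups C_0 ≅ Z^9, C_1 ≅ Z^27, C_2 ≅ Z^18.

Boundary ∂_1: C_1 → C_0 maps an edge to its endpoints' difference, ∂[p,q] = q − p. For instance
  ∂TX = X − T.
The resulting 9×27 matrix has rank 8, and its Smith normal form has invariant factors (1,1,1,1,1,1,1,1).

The boundary map ∂_2: C_2 → C_1 acts by ∂[p,q,r] = [q,r] − [p,r] + [p,q]. For instance
  ∂RTV = TV − RV + RT,
  ∂PRW = RW − PW + PR.
As a 27×18 matrix over Z this has rank 18, with invariant factors (1,1,1,1,1,1,1,1,1,1,1,1,1,1,1,1,1,2).

Reading off H_k = ker ∂_k / im ∂_{k+1}:

  H_0: rank C_0 − rank ∂_1 = 9 − 8 = 1, and the invariant factors of ∂_1 are all 1, so H_0 ≅ Z.
  H_1: rank ker ∂_1 − rank ∂_2 = (27 − 8) − 18 = 1, and ∂_2 has invariant factor 2 > 1, so H_1 ≅ Z ⊕ Z/2.
  H_2: rank ker ∂_2 − rank ∂_3 = (18 − 18) − 0 = 0, and there is no ∂_3, so H_2 ≅ 0.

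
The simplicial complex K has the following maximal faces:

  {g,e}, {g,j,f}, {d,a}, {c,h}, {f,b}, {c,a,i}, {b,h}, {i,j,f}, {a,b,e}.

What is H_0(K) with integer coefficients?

H_0 ≅ Z.

We work with the vertex ordering a < b < c < d < e < f < g < h < i < j. The simplices of K, each written with vertices in increasing order, are:

  0-simplices (10): a, b, c, d, e, f, g, h, i, j
  1-simplices (16): ab, ac, ad, ae, ai, be, bf, bh, ch, ci, eg, fg, fi, fj, gj, ij
  2-simplices (4): abe, aci, fgj, fij

Hence C_0 ≅ Z^10, C_1 ≅ Z^16, C_2 ≅ Z^4.

The boundary map ∂_1: C_1 → C_0 is given by ∂[p,q] = [q] − [p]. For instance
  ∂ad = d − a.
The resulting 10×16 matrix has rank 9, and its Smith normal form has invariant factors (1,1,1,1,1,1,1,1,1).

∂_2: C_2 → C_1 sends each 2-simplex [p,q,r] to [q,r] − [p,r] + [p,q]. For instance
  ∂aci = ci − ai + ac,
  ∂fgj = gj − fj + fg.
The resulting 16×4 matrix has rank 4, and its Smith normal form has invariant factors (1,1,1,1).

Now H_k = ker ∂_k / im ∂_{k+1}, so:

  H_0: rank C_0 − rank ∂_1 = 10 − 9 = 1, and the invariant factors of ∂_1 are all 1, so H_0 = Z.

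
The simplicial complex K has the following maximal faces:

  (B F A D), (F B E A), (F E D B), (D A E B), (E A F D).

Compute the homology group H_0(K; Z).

Order the vertices as A < B < D < E < F. Listing each simplex with vertices in this order, K has dimension 3 with simplices:

  0-simplices (5): A, B, D, E, F
  1-simplices (10): AB, AD, AE, AF, BD, BE, BF, DE, DF, EF
  2-simplices (10): ABD, ABE, ABF, ADE, ADF, AEF, BDE, BDF, BEF, DEF
  3-simplices (5): ABDE, ABDF, ABEF, ADEF, BDEF

giving chain groups C_0 ≅ Z^5, C_1 ≅ Z^10, C_2 ≅ Z^10, C_3 ≅ Z^5.

Boundary ∂_1: C_1 → C_0 sends each edge [p,q] (with p < q) to q − p. For instance
  ∂AB = B − A.
The 5×10 boundary matrix has rank 4 and Smith normal form diag(1,1,1,1).

Boundary ∂_2: C_2 → C_1 acts by ∂[p,q,r] = [q,r] − [p,r] + [p,q]. For instance
  ∂ABE = BE − AE + AB,
  ∂BDE = DE − BE + BD.
As a 10×10 matrix over Z this has rank 6, with invariant factors (1,1,1,1,1,1).

Boundary ∂_3: C_3 → C_2 sends each 3-simplex σ to the alternating sum Σ_i (−1)^i (σ with its i-th vertex removed). For instance
  ∂ABDE = BDE − ADE + ABE − ABD,
  ∂BDEF = DEF − BEF + BDF − BDE.
The 10×5 boundary matrix has rank 4 and Smith normal form diag(1,1,1,1).

Computing H_k = (kernel of ∂_k) / (image of ∂_{k+1}):

  H_0: rank C_0 − rank ∂_1 = 5 − 4 = 1, and the invariant factors of ∂_1 are all 1, so H_0 = Z.

(K is a triangulation of the 3-sphere S^3.)

H_0 ≅ Z.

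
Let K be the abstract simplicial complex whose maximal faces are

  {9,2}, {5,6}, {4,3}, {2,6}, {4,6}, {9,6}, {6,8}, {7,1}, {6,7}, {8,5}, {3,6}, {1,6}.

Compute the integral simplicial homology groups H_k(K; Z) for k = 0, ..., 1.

Fix the vertex order 1 < 2 < 3 < 4 < 5 < 6 < 7 < 8 < 9 and write every simplex with vertices in increasing order. Then dim K = 1 and the simplices of K are:

  0-simplices (9): [1], [2], [3], [4], [5], [6], [7], [8], [9]
  1-simplices (12): [1,6], [1,7], [2,6], [2,9], [3,4], [3,6], [4,6], [5,6], [5,8], [6,7], [6,8], [6,9]

so the chain groups are C_0 ≅ Z^9, C_1 ≅ Z^12.

∂_1: C_1 → C_0 maps an edge to its endpoints' difference, ∂[p,q] = q − p.
The resulting 9×12 matrix has rank 8, and its Smith normal form has invariant factors (1,1,1,1,1,1,1,1).

Computing H_k = (kernel of ∂_k) / (image of ∂_{k+1}):

  H_0: rank C_0 − rank ∂_1 = 9 − 8 = 1, and the invariant factors of ∂_1 are all 1, so H_0 ≅ Z.
  H_1: rank ker ∂_1 − rank ∂_2 = (12 − 8) − 0 = 4, and there is no ∂_2, so H_1 ≅ Z^4.

As a check, the Euler characteristic is 9 − 12 = -3, which agrees with 1 − 4 = -3.

H_0 = Z,  H_1 = Z^4.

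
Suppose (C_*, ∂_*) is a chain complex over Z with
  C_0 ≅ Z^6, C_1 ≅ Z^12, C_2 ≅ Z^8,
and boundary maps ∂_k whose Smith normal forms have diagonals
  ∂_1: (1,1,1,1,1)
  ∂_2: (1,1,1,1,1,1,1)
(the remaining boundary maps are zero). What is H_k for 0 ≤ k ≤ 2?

H_0 = Z,  H_1 = 0,  H_2 = Z.

H_0: b_0 = 6 − 0 − 5 = 1; torsion from ∂_1 factors > 1: none. So H_0 = Z.
H_1: b_1 = 12 − 5 − 7 = 0; torsion from ∂_2 factors > 1: none. So H_1 = 0.
H_2: b_2 = 8 − 7 − 0 = 1; torsion from ∂_3 factors > 1: none. So H_2 = Z.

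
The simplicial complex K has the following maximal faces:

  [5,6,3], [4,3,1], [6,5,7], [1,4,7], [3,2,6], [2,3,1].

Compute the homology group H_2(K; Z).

H_2 ≅ 0.

K has 7 vertices, 13 edges, 6 triangles.
rank ∂_2 = 6, rank ∂_3 = 0 ⇒ b_2 = 6 − 6 − 0 = 0. So H_2 = 0.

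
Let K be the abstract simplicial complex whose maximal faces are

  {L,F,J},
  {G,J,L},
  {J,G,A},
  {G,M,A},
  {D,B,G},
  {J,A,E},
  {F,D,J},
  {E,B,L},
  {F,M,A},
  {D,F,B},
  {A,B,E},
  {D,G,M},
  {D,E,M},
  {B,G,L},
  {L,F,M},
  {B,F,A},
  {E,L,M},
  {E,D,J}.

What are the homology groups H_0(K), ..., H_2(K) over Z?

Take the total order A < B < D < E < F < G < J < L < M on the vertex set. Then K (dimension 2) consists of the simplices:

  0-simplices (9): A, B, D, E, F, G, J, L, M
  1-simplices (27): AB, AE, AF, AG, AJ, AM, BD, BE, BF, BG, BL, DE, DF, DG, DJ, DM, EJ, EL, EM, FJ, FL, FM, GJ, GL, GM, JL, LM
  2-simplices (18): ABE, ABF, AEJ, AFM, AGJ, AGM, BDF, BDG, BEL, BGL, DEJ, DEM, DFJ, DGM, ELM, FJL, FLM, GJL

so the chain groups are C_0 ≅ Z^9, C_1 ≅ Z^27, C_2 ≅ Z^18.

∂_1: C_1 → C_0 maps an edge to its endpoints' difference, ∂[p,q] = q − p. For instance
  ∂AB = B − A.
The resulting 9×27 matrix has rank 8, and its Smith normal form has invariant factors (1,1,1,1,1,1,1,1).

Boundary ∂_2: C_2 → C_1 acts by ∂[p,q,r] = [q,r] − [p,r] + [p,q]. For instance
  ∂BDG = DG − BG + BD,
  ∂ABF = BF − AF + AB.
As a 27×18 matrix over Z this has rank 17, with invariant factors (1,1,1,1,1,1,1,1,1,1,1,1,1,1,1,1,1).

Now H_k = ker ∂_k / im ∂_{k+1}, so:

  H_0: rank C_0 − rank ∂_1 = 9 − 8 = 1, and the invariant factors of ∂_1 are all 1, so H_0 ≅ Z.
  H_1: rank ker ∂_1 − rank ∂_2 = (27 − 8) − 17 = 2, and the invariant factors of ∂_2 are all 1, so H_1 ≅ Z^2.
  H_2: rank ker ∂_2 − rank ∂_3 = (18 − 17) − 0 = 1, and there is no ∂_3, so H_2 ≅ Z.

H_0 = Z,  H_1 = Z^2,  H_2 = Z.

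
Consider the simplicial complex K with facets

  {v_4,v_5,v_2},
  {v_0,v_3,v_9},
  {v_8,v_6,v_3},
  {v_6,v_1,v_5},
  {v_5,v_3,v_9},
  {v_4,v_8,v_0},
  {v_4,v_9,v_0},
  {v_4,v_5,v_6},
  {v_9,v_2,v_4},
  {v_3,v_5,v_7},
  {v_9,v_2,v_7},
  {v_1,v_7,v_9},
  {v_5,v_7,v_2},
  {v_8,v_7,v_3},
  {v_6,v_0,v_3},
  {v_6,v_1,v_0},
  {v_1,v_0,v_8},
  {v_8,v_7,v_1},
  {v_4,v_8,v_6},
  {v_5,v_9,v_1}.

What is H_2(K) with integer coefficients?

Take the total order v_0 < v_1 < v_2 < v_3 < v_4 < v_5 < v_6 < v_7 < v_8 < v_9 on the vertex set. Then K (dimension 2) consists of the simplices:

  0-simplices (10): [v_0], [v_1], [v_2], [v_3], [v_4], [v_5], [v_6], [v_7], [v_8], [v_9]
  1-simplices (30): (30 of them)
  2-simplices (20): (20 of them)

giving chain groups C_0 ≅ Z^10, C_1 ≅ Z^30, C_2 ≅ Z^20.

∂_1: C_1 → C_0 maps an edge to its endpoints' difference, ∂[p,q] = q − p. For instance
  ∂[v_0,v_3] = [v_3] − [v_0].
The resulting 10×30 matrix has rank 9, and its Smith normal form has invariant factors (1,1,1,1,1,1,1,1,1).

Boundary ∂_2: C_2 → C_1 maps a triangle to the signed sum of its edges. For instance
  ∂[v_1,v_7,v_9] = [v_7,v_9] − [v_1,v_9] + [v_1,v_7],
  ∂[v_3,v_7,v_8] = [v_7,v_8] − [v_3,v_8] + [v_3,v_7].
The 30×20 boundary matrix has rank 20 and Smith normal form diag(1,1,1,1,1,1,1,1,1,1,1,1,1,1,1,1,1,1,1,2).

Reading off H_k = ker ∂_k / im ∂_{k+1}:

  H_2: rank ker ∂_2 − rank ∂_3 = (20 − 20) − 0 = 0, and there is no ∂_3, so H_2 = 0.

(K is a triangulation of the Klein bottle.)

H_2 = 0.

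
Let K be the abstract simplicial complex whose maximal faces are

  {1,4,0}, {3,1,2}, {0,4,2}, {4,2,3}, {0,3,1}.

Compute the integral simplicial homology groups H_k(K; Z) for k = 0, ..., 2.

We work with the vertex ordering 0 < 1 < 2 < 3 < 4. The simplices of K, each written with vertices in increasing order, are:

  0-simplices (5): [0], [1], [2], [3], [4]
  1-simplices (10): [0,1], [0,2], [0,3], [0,4], [1,2], [1,3], [1,4], [2,3], [2,4], [3,4]
  2-simplices (5): [0,1,3], [0,1,4], [0,2,4], [1,2,3], [2,3,4]

so the chain groups are C_0 ≅ Z^5, C_1 ≅ Z^10, C_2 ≅ Z^5.

The boundary map ∂_1: C_1 → C_0 sends each edge [p,q] (with p < q) to q − p. For instance
  ∂[1,2] = [2] − [1].
As a 5×10 matrix over Z this has rank 4, with invariant factors (1,1,1,1).

Boundary ∂_2: C_2 → C_1 acts by ∂[p,q,r] = [q,r] − [p,r] + [p,q]. For instance
  ∂[0,1,4] = [1,4] − [0,4] + [0,1],
  ∂[2,3,4] = [3,4] − [2,4] + [2,3].
The resulting 10×5 matrix has rank 5, and its Smith normal form has invariant factors (1,1,1,1,1).

From H_k ≅ ker(∂_k) / im(∂_{k+1}) we obtain:

  H_0: rank C_0 − rank ∂_1 = 5 − 4 = 1, and the invariant factors of ∂_1 are all 1, so H_0 ≅ Z.
  H_1: rank ker ∂_1 − rank ∂_2 = (10 − 4) − 5 = 1, and the invariant factors of ∂_2 are all 1, so H_1 ≅ Z.
  H_2: rank ker ∂_2 − rank ∂_3 = (5 − 5) − 0 = 0, and there is no ∂_3, so H_2 ≅ 0.

As a check, the Euler characteristic is 5 − 10 + 5 = 0, which agrees with 1 − 1 + 0 = 0.

H_0 = Z,  H_1 = Z,  H_2 = 0.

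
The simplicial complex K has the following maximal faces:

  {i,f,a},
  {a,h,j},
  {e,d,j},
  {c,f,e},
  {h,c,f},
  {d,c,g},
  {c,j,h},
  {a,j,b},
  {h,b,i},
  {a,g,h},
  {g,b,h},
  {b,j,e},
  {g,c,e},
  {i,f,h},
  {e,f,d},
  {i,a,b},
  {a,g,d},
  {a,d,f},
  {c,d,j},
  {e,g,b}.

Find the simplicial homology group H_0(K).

We work with the vertex ordering a < b < c < d < e < f < g < h < i < j. The simplices of K, each written with vertices in increasing order, are:

  0-simplices (10): a, b, c, d, e, f, g, h, i, j
  1-simplices (30): ab, ad, af, ag, ah, ai, aj, be, bg, bh, bi, bj, cd, ce, cf, cg, ch, cj, de, df, dg, dj, ef, eg, ej, fh, fi, gh, hi, hj
  2-simplices (20): abi, abj, adf, adg, afi, agh, ahj, beg, bej, bgh, bhi, cdg, cdj, cef, ceg, cfh, chj, def, dej, fhi

so the chain groups are C_0 ≅ Z^10, C_1 ≅ Z^30, C_2 ≅ Z^20.

Boundary ∂_1: C_1 → C_0 is given by ∂[p,q] = [q] − [p]. For instance
  ∂af = f − a.
This gives a 10×30 integer matrix of rank 9; reducing to Smith normal form yields diagonal entries (1,1,1,1,1,1,1,1,1).

∂_2: C_2 → C_1 sends each 2-simplex [p,q,r] to [q,r] − [p,r] + [p,q]. For instance
  ∂ceg = eg − cg + ce,
  ∂beg = eg − bg + be.
This gives a 30×20 integer matrix of rank 20; reducing to Smith normal form yields diagonal entries (1,1,1,1,1,1,1,1,1,1,1,1,1,1,1,1,1,1,1,2).

Reading off H_k = ker ∂_k / im ∂_{k+1}:

  H_0: rank C_0 − rank ∂_1 = 10 − 9 = 1, and the invariant factors of ∂_1 are all 1, so H_0 = Z.

H_0 = Z.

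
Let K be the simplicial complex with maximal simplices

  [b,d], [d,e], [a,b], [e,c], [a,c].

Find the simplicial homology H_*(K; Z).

H_0 = Z,  H_1 = Z.

K has 5 vertices, 5 edges.
rank ∂_0 = 0, rank ∂_1 = 4 ⇒ b_0 = 5 − 0 − 4 = 1; all invariant factors of ∂_1 are 1 so no torsion. So H_0 = Z.
rank ∂_1 = 4, rank ∂_2 = 0 ⇒ b_1 = 5 − 4 − 0 = 1. So H_1 = Z.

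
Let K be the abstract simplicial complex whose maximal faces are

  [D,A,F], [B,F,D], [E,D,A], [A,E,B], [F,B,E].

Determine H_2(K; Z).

Take the total order A < B < D < E < F on the vertex set. Then K (dimension 2) consists of the simplices:

  0-simplices (5): A, B, D, E, F
  1-simplices (10): AB, AD, AE, AF, BD, BE, BF, DE, DF, EF
  2-simplices (5): ABE, ADE, ADF, BDF, BEF

Hence C_0 ≅ Z^5, C_1 ≅ Z^10, C_2 ≅ Z^5.

∂_1: C_1 → C_0 is given by ∂[p,q] = [q] − [p].
The 5×10 boundary matrix has rank 4 and Smith normal form diag(1,1,1,1).

∂_2: C_2 → C_1 maps a triangle to the signed sum of its edges. For instance
  ∂ABE = BE − AE + AB,
  ∂BEF = EF − BF + BE.
As a 10×5 matrix over Z this has rank 5, with invariant factors (1,1,1,1,1).

Computing H_k = (kernel of ∂_k) / (image of ∂_{k+1}):

  H_2: rank ker ∂_2 − rank ∂_3 = (5 − 5) − 0 = 0, and there is no ∂_3, so H_2 = 0.

(K is a triangulation of the Möbius band.)

H_2 = 0.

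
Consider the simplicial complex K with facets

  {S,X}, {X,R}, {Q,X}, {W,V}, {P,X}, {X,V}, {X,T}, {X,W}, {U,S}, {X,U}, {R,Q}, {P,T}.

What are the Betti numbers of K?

Order the vertices as P < Q < R < S < T < U < V < W < X. Listing each simplex with vertices in this order, K has dimension 1 with simplices:

  0-simplices (9): P, Q, R, S, T, U, V, W, X
  1-simplices (12): PT, PX, QR, QX, RX, SU, SX, TX, UX, VW, VX, WX

so the chain groups are C_0 ≅ Z^9, C_1 ≅ Z^12.

The boundary map ∂_1: C_1 → C_0 maps an edge to its endpoints' difference, ∂[p,q] = q − p. For instance
  ∂TX = X − T.
This gives a 9×12 integer matrix of rank 8; reducing to Smith normal form yields diagonal entries (1,1,1,1,1,1,1,1).

From H_k ≅ ker(∂_k) / im(∂_{k+1}) we obtain:

  H_0: rank C_0 − rank ∂_1 = 9 − 8 = 1, and the invariant factors of ∂_1 are all 1, so H_0 = Z.
  H_1: rank ker ∂_1 − rank ∂_2 = (12 − 8) − 0 = 4, and there is no ∂_2, so H_1 = Z^4.

Hence the Betti numbers are b_0 = 1, b_1 = 4.

b_0 = 1, b_1 = 4.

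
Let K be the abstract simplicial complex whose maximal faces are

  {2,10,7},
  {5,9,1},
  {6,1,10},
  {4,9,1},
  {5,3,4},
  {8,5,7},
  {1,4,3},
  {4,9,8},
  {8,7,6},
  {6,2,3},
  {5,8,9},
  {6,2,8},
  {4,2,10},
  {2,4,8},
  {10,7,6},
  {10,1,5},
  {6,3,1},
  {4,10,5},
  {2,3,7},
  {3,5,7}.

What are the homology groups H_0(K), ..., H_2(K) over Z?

Take the total order 1 < 2 < 3 < 4 < 5 < 6 < 7 < 8 < 9 < 10 on the vertex set. Then K (dimension 2) consists of the simplices:

  0-simplices (10): [1], [2], [3], [4], [5], [6], [7], [8], [9], [10]
  1-simplices (30): (30 of them)
  2-simplices (20): (20 of them)

so the chain groups are C_0 ≅ Z^10, C_1 ≅ Z^30, C_2 ≅ Z^20.

Boundary ∂_1: C_1 → C_0 maps an edge to its endpoints' difference, ∂[p,q] = q − p. For instance
  ∂[7,8] = [8] − [7].
This gives a 10×30 integer matrix of rank 9; reducing to Smith normal form yields diagonal entries (1,1,1,1,1,1,1,1,1).

∂_2: C_2 → C_1 acts by ∂[p,q,r] = [q,r] − [p,r] + [p,q]. For instance
  ∂[3,4,5] = [4,5] − [3,5] + [3,4],
  ∂[2,4,10] = [4,10] − [2,10] + [2,4].
This gives a 30×20 integer matrix of rank 20; reducing to Smith normal form yields diagonal entries (1,1,1,1,1,1,1,1,1,1,1,1,1,1,1,1,1,1,1,2).

From H_k ≅ ker(∂_k) / im(∂_{k+1}) we obtain:

  H_0: rank C_0 − rank ∂_1 = 10 − 9 = 1, and the invariant factors of ∂_1 are all 1, so H_0 ≅ Z.
  H_1: rank ker ∂_1 − rank ∂_2 = (30 − 9) − 20 = 1, and ∂_2 has invariant factor 2 > 1, so H_1 ≅ Z ⊕ Z/2.
  H_2: rank ker ∂_2 − rank ∂_3 = (20 − 20) − 0 = 0, and there is no ∂_3, so H_2 ≅ 0.

As a check, the Euler characteristic is 10 − 30 + 20 = 0, which agrees with 1 − 1 + 0 = 0.

H_0 = Z,  H_1 = Z ⊕ Z/2,  H_2 = 0.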